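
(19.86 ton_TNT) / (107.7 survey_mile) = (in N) 4.794e+05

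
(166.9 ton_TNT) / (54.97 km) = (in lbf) 2.856e+06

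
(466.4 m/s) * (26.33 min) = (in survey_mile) 457.8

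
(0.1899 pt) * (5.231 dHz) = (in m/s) 3.504e-05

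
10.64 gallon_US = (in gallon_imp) 8.86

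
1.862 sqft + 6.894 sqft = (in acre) 0.000201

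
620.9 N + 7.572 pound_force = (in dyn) 6.546e+07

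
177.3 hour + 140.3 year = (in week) 7317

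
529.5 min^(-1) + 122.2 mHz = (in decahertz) 0.8947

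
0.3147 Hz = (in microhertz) 3.147e+05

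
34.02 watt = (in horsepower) 0.04562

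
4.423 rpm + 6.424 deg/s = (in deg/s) 32.96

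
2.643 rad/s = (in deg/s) 151.4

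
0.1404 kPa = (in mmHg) 1.053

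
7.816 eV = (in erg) 1.252e-11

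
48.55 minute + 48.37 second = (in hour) 0.8226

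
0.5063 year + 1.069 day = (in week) 26.55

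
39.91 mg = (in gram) 0.03991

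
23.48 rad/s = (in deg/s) 1345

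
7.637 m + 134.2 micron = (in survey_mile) 0.004745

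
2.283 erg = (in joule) 2.283e-07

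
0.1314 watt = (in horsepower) 0.0001762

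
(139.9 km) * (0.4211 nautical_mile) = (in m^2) 1.091e+08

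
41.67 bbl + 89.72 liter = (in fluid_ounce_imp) 2.363e+05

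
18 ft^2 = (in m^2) 1.672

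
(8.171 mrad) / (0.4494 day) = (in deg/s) 1.206e-05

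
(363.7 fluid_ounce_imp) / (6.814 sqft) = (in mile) 1.014e-05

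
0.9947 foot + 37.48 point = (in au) 2.115e-12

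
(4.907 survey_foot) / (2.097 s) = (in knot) 1.386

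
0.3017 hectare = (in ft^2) 3.247e+04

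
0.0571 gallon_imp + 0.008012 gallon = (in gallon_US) 0.07659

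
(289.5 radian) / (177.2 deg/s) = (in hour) 0.026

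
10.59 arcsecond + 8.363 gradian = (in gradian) 8.366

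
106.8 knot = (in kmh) 197.8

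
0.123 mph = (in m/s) 0.05499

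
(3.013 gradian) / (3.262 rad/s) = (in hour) 4.03e-06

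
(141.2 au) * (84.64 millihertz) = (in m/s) 1.788e+12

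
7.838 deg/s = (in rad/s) 0.1368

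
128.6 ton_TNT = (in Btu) 5.1e+08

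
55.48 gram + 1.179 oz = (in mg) 8.89e+04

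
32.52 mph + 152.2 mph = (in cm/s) 8258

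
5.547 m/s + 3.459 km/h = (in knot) 12.65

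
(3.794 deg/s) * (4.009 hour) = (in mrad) 9.557e+05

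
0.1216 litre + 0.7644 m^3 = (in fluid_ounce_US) 2.585e+04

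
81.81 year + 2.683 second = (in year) 81.81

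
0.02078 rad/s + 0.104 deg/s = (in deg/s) 1.295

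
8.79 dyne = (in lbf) 1.976e-05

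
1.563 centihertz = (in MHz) 1.563e-08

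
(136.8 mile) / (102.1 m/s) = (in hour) 0.599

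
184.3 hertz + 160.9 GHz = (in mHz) 1.609e+14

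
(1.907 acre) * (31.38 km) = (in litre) 2.422e+11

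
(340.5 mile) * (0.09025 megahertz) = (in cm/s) 4.946e+12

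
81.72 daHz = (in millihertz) 8.172e+05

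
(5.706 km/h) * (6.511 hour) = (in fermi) 3.715e+19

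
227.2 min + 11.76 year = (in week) 613.2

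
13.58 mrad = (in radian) 0.01358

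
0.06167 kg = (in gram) 61.67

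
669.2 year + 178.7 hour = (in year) 669.2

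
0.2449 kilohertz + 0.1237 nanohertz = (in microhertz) 2.449e+08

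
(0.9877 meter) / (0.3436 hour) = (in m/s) 0.0007985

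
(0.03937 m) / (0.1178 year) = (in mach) 3.112e-11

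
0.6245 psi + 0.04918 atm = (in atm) 0.09167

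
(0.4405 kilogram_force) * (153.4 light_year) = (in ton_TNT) 1.498e+09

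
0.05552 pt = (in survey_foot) 6.426e-05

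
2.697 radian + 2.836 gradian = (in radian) 2.742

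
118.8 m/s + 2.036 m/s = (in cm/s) 1.208e+04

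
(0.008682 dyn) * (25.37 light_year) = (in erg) 2.084e+17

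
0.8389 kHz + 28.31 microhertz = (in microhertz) 8.389e+08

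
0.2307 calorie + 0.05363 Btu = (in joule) 57.55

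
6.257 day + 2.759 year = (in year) 2.776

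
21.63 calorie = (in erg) 9.05e+08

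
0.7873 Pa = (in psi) 0.0001142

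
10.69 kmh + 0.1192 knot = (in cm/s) 303.1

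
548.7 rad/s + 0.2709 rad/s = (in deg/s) 3.145e+04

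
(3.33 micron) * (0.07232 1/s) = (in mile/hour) 5.387e-07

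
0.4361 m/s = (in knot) 0.8477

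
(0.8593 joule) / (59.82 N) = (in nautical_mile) 7.756e-06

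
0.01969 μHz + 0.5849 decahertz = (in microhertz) 5.849e+06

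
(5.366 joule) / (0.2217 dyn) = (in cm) 2.42e+08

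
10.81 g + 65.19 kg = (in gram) 6.52e+04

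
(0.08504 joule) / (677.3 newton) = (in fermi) 1.256e+11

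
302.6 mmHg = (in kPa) 40.34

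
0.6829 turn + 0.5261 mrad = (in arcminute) 1.475e+04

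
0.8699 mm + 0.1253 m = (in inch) 4.967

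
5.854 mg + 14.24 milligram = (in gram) 0.02009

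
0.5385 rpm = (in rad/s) 0.05639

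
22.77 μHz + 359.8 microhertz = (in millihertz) 0.3826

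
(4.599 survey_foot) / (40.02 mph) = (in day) 9.069e-07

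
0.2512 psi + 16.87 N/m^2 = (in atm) 0.01726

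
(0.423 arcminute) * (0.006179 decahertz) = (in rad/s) 7.603e-06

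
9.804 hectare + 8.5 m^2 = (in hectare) 9.805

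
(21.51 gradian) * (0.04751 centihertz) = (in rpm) 0.001533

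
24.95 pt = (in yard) 0.009626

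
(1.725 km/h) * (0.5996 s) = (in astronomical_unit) 1.921e-12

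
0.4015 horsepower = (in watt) 299.4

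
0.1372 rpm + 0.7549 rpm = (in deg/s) 5.353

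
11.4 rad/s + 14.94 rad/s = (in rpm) 251.5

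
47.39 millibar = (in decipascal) 4.739e+04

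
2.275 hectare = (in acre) 5.622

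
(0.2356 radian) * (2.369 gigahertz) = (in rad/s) 5.581e+08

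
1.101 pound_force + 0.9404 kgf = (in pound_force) 3.174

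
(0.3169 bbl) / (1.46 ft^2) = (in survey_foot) 1.219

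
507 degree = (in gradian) 563.3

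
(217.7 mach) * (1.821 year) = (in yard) 4.655e+12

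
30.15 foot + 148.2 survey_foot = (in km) 0.05436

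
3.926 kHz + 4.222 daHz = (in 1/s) 3968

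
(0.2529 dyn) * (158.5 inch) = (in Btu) 9.65e-09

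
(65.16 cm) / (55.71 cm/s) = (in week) 1.934e-06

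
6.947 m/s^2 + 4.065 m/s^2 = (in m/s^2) 11.01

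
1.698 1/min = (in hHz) 0.000283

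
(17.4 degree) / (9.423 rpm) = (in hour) 8.549e-05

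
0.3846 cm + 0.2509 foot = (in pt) 227.7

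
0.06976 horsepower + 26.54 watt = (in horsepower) 0.1054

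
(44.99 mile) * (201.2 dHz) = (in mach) 4278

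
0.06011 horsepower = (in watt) 44.82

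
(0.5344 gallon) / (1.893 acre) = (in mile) 1.641e-10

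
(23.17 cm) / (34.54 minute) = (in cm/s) 0.01118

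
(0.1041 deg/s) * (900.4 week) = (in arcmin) 3.401e+09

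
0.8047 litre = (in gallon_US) 0.2126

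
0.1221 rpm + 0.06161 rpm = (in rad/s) 0.01924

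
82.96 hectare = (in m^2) 8.296e+05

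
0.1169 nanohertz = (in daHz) 1.169e-11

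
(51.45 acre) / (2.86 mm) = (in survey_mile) 4.524e+04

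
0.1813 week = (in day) 1.269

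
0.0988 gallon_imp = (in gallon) 0.1187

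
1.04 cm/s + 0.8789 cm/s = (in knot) 0.0373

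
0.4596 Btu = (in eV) 3.027e+21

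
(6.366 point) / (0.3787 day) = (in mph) 1.535e-07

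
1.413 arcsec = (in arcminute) 0.02355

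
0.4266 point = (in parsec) 4.877e-21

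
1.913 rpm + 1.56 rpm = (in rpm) 3.473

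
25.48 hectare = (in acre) 62.96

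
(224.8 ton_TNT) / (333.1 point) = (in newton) 8.004e+12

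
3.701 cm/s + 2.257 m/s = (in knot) 4.459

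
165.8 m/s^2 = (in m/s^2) 165.8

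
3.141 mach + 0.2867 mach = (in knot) 2269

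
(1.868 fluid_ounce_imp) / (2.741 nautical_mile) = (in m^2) 1.046e-08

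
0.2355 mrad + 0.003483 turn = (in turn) 0.00352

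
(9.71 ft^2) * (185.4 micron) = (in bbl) 0.001052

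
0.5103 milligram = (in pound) 1.125e-06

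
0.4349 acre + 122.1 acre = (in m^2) 4.959e+05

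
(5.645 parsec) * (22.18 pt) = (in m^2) 1.363e+15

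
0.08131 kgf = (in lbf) 0.1793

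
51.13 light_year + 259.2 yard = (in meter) 4.837e+17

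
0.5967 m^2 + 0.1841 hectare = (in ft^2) 1.982e+04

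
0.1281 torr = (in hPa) 0.1708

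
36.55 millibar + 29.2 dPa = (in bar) 0.03658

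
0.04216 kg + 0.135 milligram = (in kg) 0.04216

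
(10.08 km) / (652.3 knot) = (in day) 0.0003477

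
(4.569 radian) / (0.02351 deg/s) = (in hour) 3.093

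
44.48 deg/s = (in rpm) 7.413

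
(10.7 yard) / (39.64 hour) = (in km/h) 0.0002468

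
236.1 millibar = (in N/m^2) 2.361e+04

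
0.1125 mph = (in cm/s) 5.029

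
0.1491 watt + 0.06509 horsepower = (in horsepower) 0.06529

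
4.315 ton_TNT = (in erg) 1.805e+17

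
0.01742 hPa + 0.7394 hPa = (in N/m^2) 75.68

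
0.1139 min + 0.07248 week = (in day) 0.5074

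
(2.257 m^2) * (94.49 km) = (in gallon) 5.634e+07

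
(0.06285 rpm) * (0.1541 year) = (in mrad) 3.198e+07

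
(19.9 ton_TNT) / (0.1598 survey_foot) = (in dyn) 1.709e+17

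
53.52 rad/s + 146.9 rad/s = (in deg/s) 1.148e+04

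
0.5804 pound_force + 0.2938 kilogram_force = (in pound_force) 1.228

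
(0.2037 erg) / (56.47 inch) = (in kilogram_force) 1.448e-09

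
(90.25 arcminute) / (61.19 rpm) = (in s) 0.004097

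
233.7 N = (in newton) 233.7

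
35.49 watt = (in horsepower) 0.04759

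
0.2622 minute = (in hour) 0.00437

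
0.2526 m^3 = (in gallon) 66.73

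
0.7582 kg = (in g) 758.2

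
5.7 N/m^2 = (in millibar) 0.057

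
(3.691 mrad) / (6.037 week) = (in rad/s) 1.011e-09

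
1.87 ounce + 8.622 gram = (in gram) 61.64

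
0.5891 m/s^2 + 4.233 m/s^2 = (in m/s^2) 4.822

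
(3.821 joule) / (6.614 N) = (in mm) 577.7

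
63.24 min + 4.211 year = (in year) 4.211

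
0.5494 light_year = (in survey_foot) 1.705e+16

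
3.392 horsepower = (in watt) 2529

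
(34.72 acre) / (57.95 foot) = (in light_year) 8.408e-13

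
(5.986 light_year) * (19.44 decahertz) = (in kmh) 3.963e+19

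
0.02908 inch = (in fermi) 7.386e+11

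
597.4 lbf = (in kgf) 271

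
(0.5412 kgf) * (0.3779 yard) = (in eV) 1.145e+19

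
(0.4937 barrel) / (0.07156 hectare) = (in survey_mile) 6.816e-08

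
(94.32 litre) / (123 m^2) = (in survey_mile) 4.765e-07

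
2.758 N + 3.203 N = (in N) 5.961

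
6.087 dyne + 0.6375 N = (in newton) 0.6376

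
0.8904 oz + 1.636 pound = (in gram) 767.3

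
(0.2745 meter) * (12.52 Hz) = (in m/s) 3.437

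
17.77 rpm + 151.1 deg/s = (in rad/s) 4.498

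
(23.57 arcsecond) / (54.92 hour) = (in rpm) 5.519e-09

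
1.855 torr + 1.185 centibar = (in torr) 10.74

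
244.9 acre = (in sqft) 1.067e+07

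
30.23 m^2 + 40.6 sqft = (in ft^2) 366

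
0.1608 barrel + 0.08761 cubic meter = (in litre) 113.2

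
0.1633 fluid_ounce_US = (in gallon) 0.001276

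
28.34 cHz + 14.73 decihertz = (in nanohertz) 1.756e+09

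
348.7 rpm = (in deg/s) 2092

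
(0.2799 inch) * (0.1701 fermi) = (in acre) 2.988e-22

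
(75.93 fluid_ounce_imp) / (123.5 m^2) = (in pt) 0.04952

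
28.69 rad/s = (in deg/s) 1644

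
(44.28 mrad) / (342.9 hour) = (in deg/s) 2.055e-06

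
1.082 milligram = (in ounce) 3.817e-05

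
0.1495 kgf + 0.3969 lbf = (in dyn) 3.232e+05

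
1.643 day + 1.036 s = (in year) 0.004501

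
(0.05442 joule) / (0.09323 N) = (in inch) 22.98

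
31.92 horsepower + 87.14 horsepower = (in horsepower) 119.1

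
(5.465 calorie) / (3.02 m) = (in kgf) 0.7721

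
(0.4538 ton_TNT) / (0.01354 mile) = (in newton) 8.713e+07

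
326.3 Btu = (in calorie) 8.228e+04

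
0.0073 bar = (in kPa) 0.73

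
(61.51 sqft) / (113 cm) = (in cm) 505.7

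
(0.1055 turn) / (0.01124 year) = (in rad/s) 1.87e-06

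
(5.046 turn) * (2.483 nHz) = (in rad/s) 7.872e-08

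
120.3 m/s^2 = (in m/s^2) 120.3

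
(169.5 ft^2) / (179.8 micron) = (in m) 8.758e+04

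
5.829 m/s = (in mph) 13.04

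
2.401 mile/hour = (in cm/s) 107.3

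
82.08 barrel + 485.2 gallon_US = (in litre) 1.489e+04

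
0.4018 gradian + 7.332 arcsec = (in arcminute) 21.82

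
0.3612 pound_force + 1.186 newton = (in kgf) 0.2848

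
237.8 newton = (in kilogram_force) 24.25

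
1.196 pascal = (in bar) 1.196e-05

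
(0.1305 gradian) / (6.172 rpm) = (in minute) 5.286e-05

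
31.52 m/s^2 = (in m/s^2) 31.52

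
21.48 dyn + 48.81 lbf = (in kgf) 22.14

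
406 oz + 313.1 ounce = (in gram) 2.039e+04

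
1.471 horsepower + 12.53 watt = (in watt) 1109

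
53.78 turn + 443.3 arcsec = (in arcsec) 6.97e+07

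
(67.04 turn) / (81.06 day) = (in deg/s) 0.003446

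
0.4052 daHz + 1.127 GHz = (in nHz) 1.127e+18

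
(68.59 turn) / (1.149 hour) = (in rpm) 0.9949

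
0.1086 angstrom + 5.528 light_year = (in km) 5.23e+13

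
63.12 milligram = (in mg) 63.12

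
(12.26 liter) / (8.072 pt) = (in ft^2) 46.34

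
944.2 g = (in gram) 944.2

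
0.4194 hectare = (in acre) 1.036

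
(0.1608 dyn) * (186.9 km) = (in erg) 3.005e+06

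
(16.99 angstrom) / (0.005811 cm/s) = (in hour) 8.122e-09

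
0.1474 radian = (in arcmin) 506.7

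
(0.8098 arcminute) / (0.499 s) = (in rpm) 0.004508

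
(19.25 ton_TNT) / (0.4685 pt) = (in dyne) 4.873e+19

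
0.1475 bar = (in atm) 0.1456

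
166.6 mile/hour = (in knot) 144.8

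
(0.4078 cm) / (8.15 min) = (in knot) 1.621e-05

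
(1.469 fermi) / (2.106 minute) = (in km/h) 4.185e-17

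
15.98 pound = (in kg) 7.248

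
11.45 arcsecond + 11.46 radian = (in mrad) 1.146e+04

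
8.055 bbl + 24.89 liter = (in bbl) 8.212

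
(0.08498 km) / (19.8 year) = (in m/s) 1.361e-07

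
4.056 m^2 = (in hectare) 0.0004056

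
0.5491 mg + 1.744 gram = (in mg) 1745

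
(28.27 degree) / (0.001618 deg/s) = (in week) 0.02889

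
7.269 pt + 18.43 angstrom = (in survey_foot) 0.008413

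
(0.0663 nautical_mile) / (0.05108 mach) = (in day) 8.171e-05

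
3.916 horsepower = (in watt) 2920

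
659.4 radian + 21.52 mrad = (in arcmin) 2.267e+06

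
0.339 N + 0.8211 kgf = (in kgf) 0.8557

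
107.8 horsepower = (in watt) 8.039e+04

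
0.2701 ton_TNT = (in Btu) 1.071e+06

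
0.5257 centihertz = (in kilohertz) 5.257e-06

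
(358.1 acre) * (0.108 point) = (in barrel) 347.3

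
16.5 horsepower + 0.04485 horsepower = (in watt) 1.234e+04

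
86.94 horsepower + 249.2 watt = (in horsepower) 87.27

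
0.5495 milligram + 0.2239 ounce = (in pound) 0.01399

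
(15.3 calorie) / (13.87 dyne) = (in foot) 1.514e+06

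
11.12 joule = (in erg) 1.112e+08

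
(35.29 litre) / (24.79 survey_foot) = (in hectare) 4.67e-07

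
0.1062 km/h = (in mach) 8.664e-05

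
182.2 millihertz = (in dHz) 1.822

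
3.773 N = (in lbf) 0.8482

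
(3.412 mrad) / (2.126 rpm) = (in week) 2.534e-08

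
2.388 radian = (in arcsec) 4.926e+05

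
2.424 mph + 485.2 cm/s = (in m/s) 5.936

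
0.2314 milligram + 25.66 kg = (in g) 2.566e+04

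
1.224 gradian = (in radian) 0.01923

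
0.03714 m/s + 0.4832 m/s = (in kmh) 1.873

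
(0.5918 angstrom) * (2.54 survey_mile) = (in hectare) 2.419e-11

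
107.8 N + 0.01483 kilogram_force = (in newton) 107.9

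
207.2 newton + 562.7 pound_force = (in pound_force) 609.3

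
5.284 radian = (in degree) 302.8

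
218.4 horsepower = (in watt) 1.629e+05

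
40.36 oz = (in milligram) 1.144e+06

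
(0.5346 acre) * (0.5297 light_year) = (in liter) 1.084e+22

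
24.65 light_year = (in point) 6.611e+20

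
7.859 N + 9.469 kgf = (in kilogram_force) 10.27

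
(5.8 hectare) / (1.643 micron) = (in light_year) 3.731e-06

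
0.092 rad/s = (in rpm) 0.8785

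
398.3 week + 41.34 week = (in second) 2.659e+08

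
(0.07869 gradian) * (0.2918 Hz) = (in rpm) 0.003444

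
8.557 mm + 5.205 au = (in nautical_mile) 4.204e+08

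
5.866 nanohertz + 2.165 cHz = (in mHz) 21.65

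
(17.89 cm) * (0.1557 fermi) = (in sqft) 2.998e-16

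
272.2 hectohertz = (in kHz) 27.22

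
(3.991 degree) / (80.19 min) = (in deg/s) 0.0008295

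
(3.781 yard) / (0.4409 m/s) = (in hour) 0.002178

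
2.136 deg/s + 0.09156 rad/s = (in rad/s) 0.1288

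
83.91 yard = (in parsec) 2.487e-15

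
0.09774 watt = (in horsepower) 0.0001311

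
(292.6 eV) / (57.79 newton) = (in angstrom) 8.112e-09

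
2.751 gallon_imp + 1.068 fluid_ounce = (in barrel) 0.07886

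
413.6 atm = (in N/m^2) 4.191e+07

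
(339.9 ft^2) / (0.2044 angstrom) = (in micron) 1.545e+18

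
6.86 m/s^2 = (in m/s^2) 6.86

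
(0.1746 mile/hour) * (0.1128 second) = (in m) 0.008804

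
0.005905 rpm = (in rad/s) 0.0006184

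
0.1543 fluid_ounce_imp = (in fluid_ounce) 0.1482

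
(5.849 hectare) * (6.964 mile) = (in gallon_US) 1.732e+11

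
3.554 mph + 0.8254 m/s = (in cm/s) 241.4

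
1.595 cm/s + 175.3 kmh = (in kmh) 175.4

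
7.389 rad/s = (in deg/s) 423.4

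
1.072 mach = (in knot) 709.5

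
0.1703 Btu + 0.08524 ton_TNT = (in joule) 3.566e+08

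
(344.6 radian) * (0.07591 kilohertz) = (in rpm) 2.498e+05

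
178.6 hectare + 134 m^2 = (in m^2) 1.786e+06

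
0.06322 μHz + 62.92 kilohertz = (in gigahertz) 6.292e-05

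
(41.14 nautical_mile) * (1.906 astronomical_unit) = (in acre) 5.368e+12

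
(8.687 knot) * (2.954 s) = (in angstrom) 1.32e+11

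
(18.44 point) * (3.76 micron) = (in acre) 6.044e-12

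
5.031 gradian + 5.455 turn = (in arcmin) 1.181e+05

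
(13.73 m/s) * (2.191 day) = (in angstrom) 2.599e+16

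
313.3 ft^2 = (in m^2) 29.11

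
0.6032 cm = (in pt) 17.1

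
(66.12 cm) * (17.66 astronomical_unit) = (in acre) 4.316e+08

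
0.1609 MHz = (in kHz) 160.9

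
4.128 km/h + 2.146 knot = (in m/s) 2.251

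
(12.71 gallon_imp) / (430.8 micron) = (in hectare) 0.01341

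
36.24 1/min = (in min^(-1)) 36.24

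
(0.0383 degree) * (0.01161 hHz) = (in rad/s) 0.0007761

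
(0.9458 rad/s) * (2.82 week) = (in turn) 2.567e+05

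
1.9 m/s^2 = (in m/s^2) 1.9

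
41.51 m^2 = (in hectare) 0.004151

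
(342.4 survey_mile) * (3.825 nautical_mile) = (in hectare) 3.904e+05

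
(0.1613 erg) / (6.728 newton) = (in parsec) 7.77e-26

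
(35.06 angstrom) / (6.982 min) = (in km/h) 3.013e-11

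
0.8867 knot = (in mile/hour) 1.02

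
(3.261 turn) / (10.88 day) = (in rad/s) 2.18e-05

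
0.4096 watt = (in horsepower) 0.0005493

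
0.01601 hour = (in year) 1.828e-06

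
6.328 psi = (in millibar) 436.3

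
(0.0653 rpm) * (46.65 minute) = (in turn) 3.046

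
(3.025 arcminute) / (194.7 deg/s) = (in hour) 7.193e-08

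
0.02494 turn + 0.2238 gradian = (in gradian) 10.2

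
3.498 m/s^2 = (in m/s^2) 3.498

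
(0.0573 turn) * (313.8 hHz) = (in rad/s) 1.13e+04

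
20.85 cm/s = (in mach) 0.0006123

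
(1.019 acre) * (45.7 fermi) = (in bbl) 1.185e-09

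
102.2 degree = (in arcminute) 6132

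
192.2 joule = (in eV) 1.2e+21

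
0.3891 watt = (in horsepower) 0.0005218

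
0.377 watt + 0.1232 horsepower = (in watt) 92.25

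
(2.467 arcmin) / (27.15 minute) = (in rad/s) 4.405e-07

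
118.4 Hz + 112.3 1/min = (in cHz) 1.203e+04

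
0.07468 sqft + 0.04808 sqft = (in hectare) 1.14e-06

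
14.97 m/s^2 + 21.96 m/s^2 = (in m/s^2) 36.93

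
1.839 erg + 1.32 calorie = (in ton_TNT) 1.32e-09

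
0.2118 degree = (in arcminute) 12.71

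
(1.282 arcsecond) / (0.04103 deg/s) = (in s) 0.008679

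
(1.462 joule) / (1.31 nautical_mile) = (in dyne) 60.26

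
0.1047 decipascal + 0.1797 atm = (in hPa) 182.1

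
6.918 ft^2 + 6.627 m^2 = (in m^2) 7.27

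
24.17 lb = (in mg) 1.096e+07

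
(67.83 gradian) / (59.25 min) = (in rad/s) 0.0002997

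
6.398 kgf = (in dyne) 6.274e+06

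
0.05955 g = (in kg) 5.955e-05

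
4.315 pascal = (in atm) 4.259e-05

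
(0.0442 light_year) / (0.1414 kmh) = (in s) 1.065e+16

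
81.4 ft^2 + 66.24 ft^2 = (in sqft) 147.6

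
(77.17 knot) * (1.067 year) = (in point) 3.787e+12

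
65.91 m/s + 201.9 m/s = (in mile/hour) 599.1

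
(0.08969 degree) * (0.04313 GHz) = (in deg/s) 3.868e+06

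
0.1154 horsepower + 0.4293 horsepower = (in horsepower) 0.5447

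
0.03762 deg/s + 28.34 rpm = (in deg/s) 170.1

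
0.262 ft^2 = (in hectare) 2.434e-06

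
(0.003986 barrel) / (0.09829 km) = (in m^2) 6.447e-06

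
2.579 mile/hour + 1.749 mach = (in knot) 1160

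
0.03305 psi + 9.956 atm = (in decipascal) 1.009e+07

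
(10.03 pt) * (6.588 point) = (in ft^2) 8.852e-05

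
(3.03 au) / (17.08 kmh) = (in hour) 2.654e+07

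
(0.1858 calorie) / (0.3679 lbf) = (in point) 1347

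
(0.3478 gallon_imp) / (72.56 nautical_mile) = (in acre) 2.907e-12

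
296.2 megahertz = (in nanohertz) 2.962e+17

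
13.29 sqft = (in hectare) 0.0001235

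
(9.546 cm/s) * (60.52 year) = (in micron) 1.822e+14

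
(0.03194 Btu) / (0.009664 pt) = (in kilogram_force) 1.008e+06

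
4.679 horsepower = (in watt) 3489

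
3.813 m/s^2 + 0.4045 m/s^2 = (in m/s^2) 4.218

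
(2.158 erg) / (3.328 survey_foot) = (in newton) 2.127e-07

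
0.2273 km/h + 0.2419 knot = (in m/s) 0.1876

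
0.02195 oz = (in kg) 0.0006223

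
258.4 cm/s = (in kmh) 9.302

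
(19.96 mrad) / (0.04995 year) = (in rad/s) 1.267e-08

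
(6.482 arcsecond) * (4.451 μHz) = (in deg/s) 8.014e-09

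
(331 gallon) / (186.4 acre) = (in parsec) 5.383e-23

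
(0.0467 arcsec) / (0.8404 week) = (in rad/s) 4.454e-13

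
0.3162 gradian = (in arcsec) 1024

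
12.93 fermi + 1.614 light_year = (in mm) 1.527e+19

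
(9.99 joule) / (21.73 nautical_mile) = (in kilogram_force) 2.531e-05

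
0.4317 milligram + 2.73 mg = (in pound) 6.97e-06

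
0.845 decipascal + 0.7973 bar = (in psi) 11.56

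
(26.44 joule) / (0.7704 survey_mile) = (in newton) 0.02133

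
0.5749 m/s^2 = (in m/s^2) 0.5749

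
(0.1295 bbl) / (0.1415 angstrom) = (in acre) 3.595e+05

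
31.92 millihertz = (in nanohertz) 3.192e+07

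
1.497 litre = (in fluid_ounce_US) 50.62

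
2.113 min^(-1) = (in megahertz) 3.522e-08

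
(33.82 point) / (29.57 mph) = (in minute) 1.504e-05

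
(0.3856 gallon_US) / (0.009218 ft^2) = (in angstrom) 1.704e+10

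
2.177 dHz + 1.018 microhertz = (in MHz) 2.177e-07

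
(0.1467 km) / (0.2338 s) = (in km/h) 2259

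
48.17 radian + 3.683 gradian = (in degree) 2763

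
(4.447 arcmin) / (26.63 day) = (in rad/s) 5.622e-10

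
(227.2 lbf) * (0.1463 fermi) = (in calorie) 3.534e-14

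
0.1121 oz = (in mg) 3178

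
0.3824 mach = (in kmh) 468.7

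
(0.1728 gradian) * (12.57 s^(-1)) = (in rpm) 0.3258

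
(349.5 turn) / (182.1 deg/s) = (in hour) 0.1919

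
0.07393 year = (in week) 3.855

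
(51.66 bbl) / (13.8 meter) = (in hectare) 5.952e-05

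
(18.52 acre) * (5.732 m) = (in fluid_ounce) 1.453e+10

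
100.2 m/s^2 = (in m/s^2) 100.2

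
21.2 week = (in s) 1.282e+07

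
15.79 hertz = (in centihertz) 1579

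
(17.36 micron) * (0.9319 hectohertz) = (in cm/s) 0.1618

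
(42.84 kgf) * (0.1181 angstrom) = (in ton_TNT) 1.186e-18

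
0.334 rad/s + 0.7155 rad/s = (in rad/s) 1.05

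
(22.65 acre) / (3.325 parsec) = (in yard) 9.77e-13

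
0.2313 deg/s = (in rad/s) 0.004037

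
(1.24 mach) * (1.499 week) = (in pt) 1.085e+12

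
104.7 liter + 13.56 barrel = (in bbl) 14.22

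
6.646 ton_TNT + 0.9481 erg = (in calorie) 6.646e+09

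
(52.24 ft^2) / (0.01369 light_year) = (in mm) 3.747e-11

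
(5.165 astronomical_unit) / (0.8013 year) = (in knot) 5.944e+04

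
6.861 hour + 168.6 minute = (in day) 0.403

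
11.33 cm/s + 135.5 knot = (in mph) 156.2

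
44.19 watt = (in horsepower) 0.05926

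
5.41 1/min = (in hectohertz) 0.0009017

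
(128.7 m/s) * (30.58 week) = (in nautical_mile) 1.285e+06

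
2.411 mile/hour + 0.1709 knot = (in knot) 2.266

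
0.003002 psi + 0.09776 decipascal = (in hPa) 0.2071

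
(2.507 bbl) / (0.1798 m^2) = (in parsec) 7.184e-17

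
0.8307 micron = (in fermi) 8.307e+08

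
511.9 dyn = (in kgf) 0.000522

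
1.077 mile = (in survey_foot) 5687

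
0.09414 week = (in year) 0.001805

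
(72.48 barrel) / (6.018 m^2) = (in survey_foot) 6.282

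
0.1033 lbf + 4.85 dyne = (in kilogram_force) 0.04686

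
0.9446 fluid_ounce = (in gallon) 0.00738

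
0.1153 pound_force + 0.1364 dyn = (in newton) 0.5129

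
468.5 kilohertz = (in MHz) 0.4685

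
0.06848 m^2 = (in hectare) 6.848e-06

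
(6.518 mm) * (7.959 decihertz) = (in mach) 1.524e-05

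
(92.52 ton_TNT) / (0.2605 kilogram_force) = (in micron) 1.515e+17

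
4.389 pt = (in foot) 0.00508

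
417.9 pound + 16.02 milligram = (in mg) 1.896e+08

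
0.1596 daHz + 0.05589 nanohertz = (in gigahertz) 1.596e-09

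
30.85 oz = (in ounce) 30.85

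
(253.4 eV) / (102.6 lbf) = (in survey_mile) 5.528e-23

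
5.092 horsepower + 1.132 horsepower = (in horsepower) 6.224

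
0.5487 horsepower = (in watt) 409.2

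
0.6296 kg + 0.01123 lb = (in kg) 0.6347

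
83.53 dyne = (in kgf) 8.518e-05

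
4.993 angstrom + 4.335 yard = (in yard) 4.335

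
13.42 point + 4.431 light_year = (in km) 4.192e+13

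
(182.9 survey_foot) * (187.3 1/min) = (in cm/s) 1.74e+04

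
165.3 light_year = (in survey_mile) 9.717e+14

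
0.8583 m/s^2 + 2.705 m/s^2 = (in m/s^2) 3.563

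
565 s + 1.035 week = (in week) 1.036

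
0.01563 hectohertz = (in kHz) 0.001563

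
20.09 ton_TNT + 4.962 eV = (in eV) 5.246e+29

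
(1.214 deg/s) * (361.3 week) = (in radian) 4.63e+06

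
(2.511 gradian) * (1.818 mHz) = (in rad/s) 7.171e-05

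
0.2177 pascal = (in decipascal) 2.177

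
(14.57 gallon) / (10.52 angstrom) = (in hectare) 5243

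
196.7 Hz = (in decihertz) 1967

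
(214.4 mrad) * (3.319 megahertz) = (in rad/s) 7.116e+05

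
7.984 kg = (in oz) 281.6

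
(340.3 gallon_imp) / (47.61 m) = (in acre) 8.029e-06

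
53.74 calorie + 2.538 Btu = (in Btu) 2.751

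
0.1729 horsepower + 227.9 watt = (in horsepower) 0.4785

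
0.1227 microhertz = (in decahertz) 1.227e-08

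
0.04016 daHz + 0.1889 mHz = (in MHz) 4.018e-07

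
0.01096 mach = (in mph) 8.348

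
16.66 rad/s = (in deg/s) 954.5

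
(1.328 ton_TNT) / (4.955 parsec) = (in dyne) 0.003634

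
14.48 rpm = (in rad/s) 1.516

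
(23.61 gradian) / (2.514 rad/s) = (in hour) 4.098e-05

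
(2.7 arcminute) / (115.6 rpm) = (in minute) 1.081e-06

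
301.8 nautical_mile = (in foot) 1.834e+06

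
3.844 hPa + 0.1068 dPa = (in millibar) 3.844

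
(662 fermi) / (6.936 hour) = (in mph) 5.931e-17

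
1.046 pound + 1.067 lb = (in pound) 2.113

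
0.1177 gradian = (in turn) 0.0002943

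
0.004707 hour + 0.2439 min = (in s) 31.58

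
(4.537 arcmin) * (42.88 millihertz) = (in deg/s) 0.003242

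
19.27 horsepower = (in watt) 1.437e+04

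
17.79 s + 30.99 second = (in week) 8.065e-05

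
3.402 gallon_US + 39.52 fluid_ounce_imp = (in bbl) 0.08806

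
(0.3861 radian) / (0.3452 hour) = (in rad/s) 0.0003107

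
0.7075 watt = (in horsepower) 0.0009488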